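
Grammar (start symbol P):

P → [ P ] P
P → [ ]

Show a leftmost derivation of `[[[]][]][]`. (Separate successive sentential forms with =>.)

P => [P]P => [[P]P]P => [[[]]P]P => [[[]][]]P => [[[]][]][]

P => [P]P   [P → [ P ] P]
[P]P => [[P]P]P   [P → [ P ] P]
[[P]P]P => [[[]]P]P   [P → [ ]]
[[[]]P]P => [[[]][]]P   [P → [ ]]
[[[]][]]P => [[[]][]][]   [P → [ ]]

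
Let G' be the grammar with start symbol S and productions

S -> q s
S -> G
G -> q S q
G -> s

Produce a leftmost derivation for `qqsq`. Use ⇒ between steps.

S⇒G⇒qSq⇒qqsq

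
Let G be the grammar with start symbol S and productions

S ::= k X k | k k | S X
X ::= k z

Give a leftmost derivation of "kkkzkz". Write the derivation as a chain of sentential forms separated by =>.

S => SX   [S ::= S X]
SX => SXX   [S ::= S X]
SXX => kkXX   [S ::= k k]
kkXX => kkkzX   [X ::= k z]
kkkzX => kkkzkz   [X ::= k z]

S => SX => SXX => kkXX => kkkzX => kkkzkz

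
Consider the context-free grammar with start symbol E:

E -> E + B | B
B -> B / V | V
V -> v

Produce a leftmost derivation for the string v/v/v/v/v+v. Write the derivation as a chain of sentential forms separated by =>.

E => E+B   [E -> E + B]
E+B => B+B   [E -> B]
B+B => B/V+B   [B -> B / V]
B/V+B => B/V/V+B   [B -> B / V]
B/V/V+B => B/V/V/V+B   [B -> B / V]
B/V/V/V+B => B/V/V/V/V+B   [B -> B / V]
B/V/V/V/V+B => V/V/V/V/V+B   [B -> V]
V/V/V/V/V+B => v/V/V/V/V+B   [V -> v]
v/V/V/V/V+B => v/v/V/V/V+B   [V -> v]
v/v/V/V/V+B => v/v/v/V/V+B   [V -> v]
v/v/v/V/V+B => v/v/v/v/V+B   [V -> v]
v/v/v/v/V+B => v/v/v/v/v+B   [V -> v]
v/v/v/v/v+B => v/v/v/v/v+V   [B -> V]
v/v/v/v/v+V => v/v/v/v/v+v   [V -> v]

E => E+B => B+B => B/V+B => B/V/V+B => B/V/V/V+B => B/V/V/V/V+B => V/V/V/V/V+B => v/V/V/V/V+B => v/v/V/V/V+B => v/v/v/V/V+B => v/v/v/v/V+B => v/v/v/v/v+B => v/v/v/v/v+V => v/v/v/v/v+v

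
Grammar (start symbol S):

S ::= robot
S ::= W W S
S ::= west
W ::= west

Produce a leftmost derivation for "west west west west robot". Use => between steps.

S => W W S => west W S => west west S => west west W W S => west west west W S => west west west west S => west west west west robot

S => W W S   [S ::= W W S]
W W S => west W S   [W ::= west]
west W S => west west S   [W ::= west]
west west S => west west W W S   [S ::= W W S]
west west W W S => west west west W S   [W ::= west]
west west west W S => west west west west S   [W ::= west]
west west west west S => west west west west robot   [S ::= robot]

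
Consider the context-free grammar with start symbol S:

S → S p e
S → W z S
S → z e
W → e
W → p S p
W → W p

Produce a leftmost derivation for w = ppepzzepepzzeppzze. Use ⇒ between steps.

S ⇒ WzS ⇒ WpzS ⇒ pSppzS ⇒ pWzSppzS ⇒ ppSpzSppzS ⇒ ppSpepzSppzS ⇒ ppWzSpepzSppzS ⇒ ppWpzSpepzSppzS ⇒ ppepzSpepzSppzS ⇒ ppepzzepepzSppzS ⇒ ppepzzepepzzeppzS ⇒ ppepzzepepzzeppzze

S ⇒ WzS   [S → W z S]
WzS ⇒ WpzS   [W → W p]
WpzS ⇒ pSppzS   [W → p S p]
pSppzS ⇒ pWzSppzS   [S → W z S]
pWzSppzS ⇒ ppSpzSppzS   [W → p S p]
ppSpzSppzS ⇒ ppSpepzSppzS   [S → S p e]
ppSpepzSppzS ⇒ ppWzSpepzSppzS   [S → W z S]
ppWzSpepzSppzS ⇒ ppWpzSpepzSppzS   [W → W p]
ppWpzSpepzSppzS ⇒ ppepzSpepzSppzS   [W → e]
ppepzSpepzSppzS ⇒ ppepzzepepzSppzS   [S → z e]
ppepzzepepzSppzS ⇒ ppepzzepepzzeppzS   [S → z e]
ppepzzepepzzeppzS ⇒ ppepzzepepzzeppzze   [S → z e]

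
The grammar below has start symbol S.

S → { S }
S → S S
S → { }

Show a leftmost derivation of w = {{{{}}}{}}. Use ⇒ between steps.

S ⇒ {S}   [S → { S }]
{S} ⇒ {SS}   [S → S S]
{SS} ⇒ {{S}S}   [S → { S }]
{{S}S} ⇒ {{{S}}S}   [S → { S }]
{{{S}}S} ⇒ {{{{}}}S}   [S → { }]
{{{{}}}S} ⇒ {{{{}}}{}}   [S → { }]

S⇒{S}⇒{SS}⇒{{S}S}⇒{{{S}}S}⇒{{{{}}}S}⇒{{{{}}}{}}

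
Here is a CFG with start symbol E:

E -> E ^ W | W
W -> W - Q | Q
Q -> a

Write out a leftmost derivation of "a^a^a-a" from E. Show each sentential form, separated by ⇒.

E ⇒ E^W ⇒ E^W^W ⇒ W^W^W ⇒ Q^W^W ⇒ a^W^W ⇒ a^Q^W ⇒ a^a^W ⇒ a^a^W-Q ⇒ a^a^Q-Q ⇒ a^a^a-Q ⇒ a^a^a-a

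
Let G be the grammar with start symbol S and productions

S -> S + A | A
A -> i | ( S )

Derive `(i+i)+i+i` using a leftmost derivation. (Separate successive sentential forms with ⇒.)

S ⇒ S+A ⇒ S+A+A ⇒ A+A+A ⇒ (S)+A+A ⇒ (S+A)+A+A ⇒ (A+A)+A+A ⇒ (i+A)+A+A ⇒ (i+i)+A+A ⇒ (i+i)+i+A ⇒ (i+i)+i+i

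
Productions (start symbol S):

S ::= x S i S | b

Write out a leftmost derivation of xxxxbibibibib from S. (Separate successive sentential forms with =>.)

S => xSiS => xxSiSiS => xxxSiSiSiS => xxxxSiSiSiSiS => xxxxbiSiSiSiS => xxxxbibiSiSiS => xxxxbibibiSiS => xxxxbibibibiS => xxxxbibibibib

S => xSiS   [S ::= x S i S]
xSiS => xxSiSiS   [S ::= x S i S]
xxSiSiS => xxxSiSiSiS   [S ::= x S i S]
xxxSiSiSiS => xxxxSiSiSiSiS   [S ::= x S i S]
xxxxSiSiSiSiS => xxxxbiSiSiSiS   [S ::= b]
xxxxbiSiSiSiS => xxxxbibiSiSiS   [S ::= b]
xxxxbibiSiSiS => xxxxbibibiSiS   [S ::= b]
xxxxbibibiSiS => xxxxbibibibiS   [S ::= b]
xxxxbibibibiS => xxxxbibibibib   [S ::= b]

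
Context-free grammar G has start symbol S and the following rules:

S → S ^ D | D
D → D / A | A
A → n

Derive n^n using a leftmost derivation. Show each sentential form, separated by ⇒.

S ⇒ S^D ⇒ D^D ⇒ A^D ⇒ n^D ⇒ n^A ⇒ n^n

S ⇒ S^D   [S → S ^ D]
S^D ⇒ D^D   [S → D]
D^D ⇒ A^D   [D → A]
A^D ⇒ n^D   [A → n]
n^D ⇒ n^A   [D → A]
n^A ⇒ n^n   [A → n]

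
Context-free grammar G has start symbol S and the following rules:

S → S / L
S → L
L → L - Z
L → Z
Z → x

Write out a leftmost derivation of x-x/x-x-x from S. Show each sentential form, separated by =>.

S => S/L   [S → S / L]
S/L => L/L   [S → L]
L/L => L-Z/L   [L → L - Z]
L-Z/L => Z-Z/L   [L → Z]
Z-Z/L => x-Z/L   [Z → x]
x-Z/L => x-x/L   [Z → x]
x-x/L => x-x/L-Z   [L → L - Z]
x-x/L-Z => x-x/L-Z-Z   [L → L - Z]
x-x/L-Z-Z => x-x/Z-Z-Z   [L → Z]
x-x/Z-Z-Z => x-x/x-Z-Z   [Z → x]
x-x/x-Z-Z => x-x/x-x-Z   [Z → x]
x-x/x-x-Z => x-x/x-x-x   [Z → x]

S => S/L => L/L => L-Z/L => Z-Z/L => x-Z/L => x-x/L => x-x/L-Z => x-x/L-Z-Z => x-x/Z-Z-Z => x-x/x-Z-Z => x-x/x-x-Z => x-x/x-x-x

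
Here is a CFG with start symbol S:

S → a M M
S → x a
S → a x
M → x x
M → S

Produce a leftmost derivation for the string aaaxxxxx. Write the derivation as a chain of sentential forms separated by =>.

S => aMM   [S → a M M]
aMM => aSM   [M → S]
aSM => aaMMM   [S → a M M]
aaMMM => aaSMM   [M → S]
aaSMM => aaaxMM   [S → a x]
aaaxMM => aaaxxxM   [M → x x]
aaaxxxM => aaaxxxxx   [M → x x]

S => aMM => aSM => aaMMM => aaSMM => aaaxMM => aaaxxxM => aaaxxxxx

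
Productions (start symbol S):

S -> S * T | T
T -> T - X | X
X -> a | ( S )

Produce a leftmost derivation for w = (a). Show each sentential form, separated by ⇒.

S ⇒ T   [S -> T]
T ⇒ X   [T -> X]
X ⇒ (S)   [X -> ( S )]
(S) ⇒ (T)   [S -> T]
(T) ⇒ (X)   [T -> X]
(X) ⇒ (a)   [X -> a]

S ⇒ T ⇒ X ⇒ (S) ⇒ (T) ⇒ (X) ⇒ (a)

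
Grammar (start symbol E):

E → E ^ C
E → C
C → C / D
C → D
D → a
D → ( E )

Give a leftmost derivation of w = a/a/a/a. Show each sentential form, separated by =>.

E => C => C/D => C/D/D => C/D/D/D => D/D/D/D => a/D/D/D => a/a/D/D => a/a/a/D => a/a/a/a

E => C   [E → C]
C => C/D   [C → C / D]
C/D => C/D/D   [C → C / D]
C/D/D => C/D/D/D   [C → C / D]
C/D/D/D => D/D/D/D   [C → D]
D/D/D/D => a/D/D/D   [D → a]
a/D/D/D => a/a/D/D   [D → a]
a/a/D/D => a/a/a/D   [D → a]
a/a/a/D => a/a/a/a   [D → a]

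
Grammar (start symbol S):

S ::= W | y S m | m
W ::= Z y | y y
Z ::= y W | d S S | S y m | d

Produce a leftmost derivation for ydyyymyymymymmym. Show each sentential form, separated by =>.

S => ySm   [S ::= y S m]
ySm => yWm   [S ::= W]
yWm => yZym   [W ::= Z y]
yZym => ydSSym   [Z ::= d S S]
ydSSym => ydySmSym   [S ::= y S m]
ydySmSym => ydyWmSym   [S ::= W]
ydyWmSym => ydyyymSym   [W ::= y y]
ydyyymSym => ydyyymySmym   [S ::= y S m]
ydyyymySmym => ydyyymyySmmym   [S ::= y S m]
ydyyymyySmmym => ydyyymyyWmmym   [S ::= W]
ydyyymyyWmmym => ydyyymyyZymmym   [W ::= Z y]
ydyyymyyZymmym => ydyyymyySymymmym   [Z ::= S y m]
ydyyymyySymymmym => ydyyymyymymymmym   [S ::= m]

S=>ySm=>yWm=>yZym=>ydSSym=>ydySmSym=>ydyWmSym=>ydyyymSym=>ydyyymySmym=>ydyyymyySmmym=>ydyyymyyWmmym=>ydyyymyyZymmym=>ydyyymyySymymmym=>ydyyymyymymymmym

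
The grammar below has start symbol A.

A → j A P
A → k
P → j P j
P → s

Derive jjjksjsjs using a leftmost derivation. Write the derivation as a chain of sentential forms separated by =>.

A=>jAP=>jjAPP=>jjjAPPP=>jjjkPPP=>jjjksPP=>jjjksjPjP=>jjjksjsjP=>jjjksjsjs

A => jAP   [A → j A P]
jAP => jjAPP   [A → j A P]
jjAPP => jjjAPPP   [A → j A P]
jjjAPPP => jjjkPPP   [A → k]
jjjkPPP => jjjksPP   [P → s]
jjjksPP => jjjksjPjP   [P → j P j]
jjjksjPjP => jjjksjsjP   [P → s]
jjjksjsjP => jjjksjsjs   [P → s]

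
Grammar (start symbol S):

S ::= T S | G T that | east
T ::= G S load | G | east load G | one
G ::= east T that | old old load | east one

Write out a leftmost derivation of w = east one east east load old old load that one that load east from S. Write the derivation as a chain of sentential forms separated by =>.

S => T S => G S load S => east one S load S => east one G T that load S => east one east T that T that load S => east one east east load G that T that load S => east one east east load old old load that T that load S => east one east east load old old load that one that load S => east one east east load old old load that one that load east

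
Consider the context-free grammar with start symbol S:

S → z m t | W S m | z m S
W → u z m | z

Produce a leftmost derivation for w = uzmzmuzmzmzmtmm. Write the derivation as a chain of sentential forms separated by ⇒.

S ⇒ WSm   [S → W S m]
WSm ⇒ uzmSm   [W → u z m]
uzmSm ⇒ uzmzmSm   [S → z m S]
uzmzmSm ⇒ uzmzmWSmm   [S → W S m]
uzmzmWSmm ⇒ uzmzmuzmSmm   [W → u z m]
uzmzmuzmSmm ⇒ uzmzmuzmzmSmm   [S → z m S]
uzmzmuzmzmSmm ⇒ uzmzmuzmzmzmtmm   [S → z m t]

S⇒WSm⇒uzmSm⇒uzmzmSm⇒uzmzmWSmm⇒uzmzmuzmSmm⇒uzmzmuzmzmSmm⇒uzmzmuzmzmzmtmm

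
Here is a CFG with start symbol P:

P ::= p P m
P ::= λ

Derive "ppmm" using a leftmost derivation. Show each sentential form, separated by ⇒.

P ⇒ pPm   [P ::= p P m]
pPm ⇒ ppPmm   [P ::= p P m]
ppPmm ⇒ ppmm   [P ::= λ]

P ⇒ pPm ⇒ ppPmm ⇒ ppmm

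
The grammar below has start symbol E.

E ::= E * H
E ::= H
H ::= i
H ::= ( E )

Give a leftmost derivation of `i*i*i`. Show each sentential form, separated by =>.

E => E*H   [E ::= E * H]
E*H => E*H*H   [E ::= E * H]
E*H*H => H*H*H   [E ::= H]
H*H*H => i*H*H   [H ::= i]
i*H*H => i*i*H   [H ::= i]
i*i*H => i*i*i   [H ::= i]

E => E*H => E*H*H => H*H*H => i*H*H => i*i*H => i*i*i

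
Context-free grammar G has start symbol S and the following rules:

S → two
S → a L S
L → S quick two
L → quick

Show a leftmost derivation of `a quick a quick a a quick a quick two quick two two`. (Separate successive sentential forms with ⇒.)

S ⇒ a L S   [S → a L S]
a L S ⇒ a quick S   [L → quick]
a quick S ⇒ a quick a L S   [S → a L S]
a quick a L S ⇒ a quick a quick S   [L → quick]
a quick a quick S ⇒ a quick a quick a L S   [S → a L S]
a quick a quick a L S ⇒ a quick a quick a S quick two S   [L → S quick two]
a quick a quick a S quick two S ⇒ a quick a quick a a L S quick two S   [S → a L S]
a quick a quick a a L S quick two S ⇒ a quick a quick a a quick S quick two S   [L → quick]
a quick a quick a a quick S quick two S ⇒ a quick a quick a a quick a L S quick two S   [S → a L S]
a quick a quick a a quick a L S quick two S ⇒ a quick a quick a a quick a quick S quick two S   [L → quick]
a quick a quick a a quick a quick S quick two S ⇒ a quick a quick a a quick a quick two quick two S   [S → two]
a quick a quick a a quick a quick two quick two S ⇒ a quick a quick a a quick a quick two quick two two   [S → two]

S ⇒ a L S ⇒ a quick S ⇒ a quick a L S ⇒ a quick a quick S ⇒ a quick a quick a L S ⇒ a quick a quick a S quick two S ⇒ a quick a quick a a L S quick two S ⇒ a quick a quick a a quick S quick two S ⇒ a quick a quick a a quick a L S quick two S ⇒ a quick a quick a a quick a quick S quick two S ⇒ a quick a quick a a quick a quick two quick two S ⇒ a quick a quick a a quick a quick two quick two two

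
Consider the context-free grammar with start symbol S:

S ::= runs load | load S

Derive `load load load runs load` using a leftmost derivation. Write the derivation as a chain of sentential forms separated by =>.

S => load S => load load S => load load load S => load load load runs load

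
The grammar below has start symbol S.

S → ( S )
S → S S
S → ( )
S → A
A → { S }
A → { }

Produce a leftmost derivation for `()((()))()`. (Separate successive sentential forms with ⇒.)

S ⇒ SS   [S → S S]
SS ⇒ ()S   [S → ( )]
()S ⇒ ()SS   [S → S S]
()SS ⇒ ()(S)S   [S → ( S )]
()(S)S ⇒ ()((S))S   [S → ( S )]
()((S))S ⇒ ()((()))S   [S → ( )]
()((()))S ⇒ ()((()))()   [S → ( )]

S ⇒ SS ⇒ ()S ⇒ ()SS ⇒ ()(S)S ⇒ ()((S))S ⇒ ()((()))S ⇒ ()((()))()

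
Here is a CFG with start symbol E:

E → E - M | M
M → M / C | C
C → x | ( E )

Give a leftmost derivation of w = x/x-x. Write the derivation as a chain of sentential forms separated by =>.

E => E-M   [E → E - M]
E-M => M-M   [E → M]
M-M => M/C-M   [M → M / C]
M/C-M => C/C-M   [M → C]
C/C-M => x/C-M   [C → x]
x/C-M => x/x-M   [C → x]
x/x-M => x/x-C   [M → C]
x/x-C => x/x-x   [C → x]

E => E-M => M-M => M/C-M => C/C-M => x/C-M => x/x-M => x/x-C => x/x-x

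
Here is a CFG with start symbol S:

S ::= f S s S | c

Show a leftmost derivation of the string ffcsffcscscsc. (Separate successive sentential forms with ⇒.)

S⇒fSsS⇒ffSsSsS⇒ffcsSsS⇒ffcsfSsSsS⇒ffcsffSsSsSsS⇒ffcsffcsSsSsS⇒ffcsffcscsSsS⇒ffcsffcscscsS⇒ffcsffcscscsc

S ⇒ fSsS   [S ::= f S s S]
fSsS ⇒ ffSsSsS   [S ::= f S s S]
ffSsSsS ⇒ ffcsSsS   [S ::= c]
ffcsSsS ⇒ ffcsfSsSsS   [S ::= f S s S]
ffcsfSsSsS ⇒ ffcsffSsSsSsS   [S ::= f S s S]
ffcsffSsSsSsS ⇒ ffcsffcsSsSsS   [S ::= c]
ffcsffcsSsSsS ⇒ ffcsffcscsSsS   [S ::= c]
ffcsffcscsSsS ⇒ ffcsffcscscsS   [S ::= c]
ffcsffcscscsS ⇒ ffcsffcscscsc   [S ::= c]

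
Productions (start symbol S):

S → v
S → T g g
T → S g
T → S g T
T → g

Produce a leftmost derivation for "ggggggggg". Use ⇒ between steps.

S ⇒ Tgg   [S → T g g]
Tgg ⇒ Sggg   [T → S g]
Sggg ⇒ Tggggg   [S → T g g]
Tggggg ⇒ Sgggggg   [T → S g]
Sgggggg ⇒ Tgggggggg   [S → T g g]
Tgggggggg ⇒ ggggggggg   [T → g]

S ⇒ Tgg ⇒ Sggg ⇒ Tggggg ⇒ Sgggggg ⇒ Tgggggggg ⇒ ggggggggg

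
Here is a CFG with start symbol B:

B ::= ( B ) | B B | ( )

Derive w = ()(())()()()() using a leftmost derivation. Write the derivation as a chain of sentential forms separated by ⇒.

B⇒BB⇒BBB⇒BBBB⇒()BBB⇒()BBBB⇒()BBBBB⇒()(B)BBBB⇒()(())BBBB⇒()(())()BBB⇒()(())()()BB⇒()(())()()()B⇒()(())()()()()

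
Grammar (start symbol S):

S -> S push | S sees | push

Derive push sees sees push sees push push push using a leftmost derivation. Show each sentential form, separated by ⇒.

S ⇒ S push ⇒ S push push ⇒ S push push push ⇒ S sees push push push ⇒ S push sees push push push ⇒ S sees push sees push push push ⇒ S sees sees push sees push push push ⇒ push sees sees push sees push push push

S ⇒ S push   [S -> S push]
S push ⇒ S push push   [S -> S push]
S push push ⇒ S push push push   [S -> S push]
S push push push ⇒ S sees push push push   [S -> S sees]
S sees push push push ⇒ S push sees push push push   [S -> S push]
S push sees push push push ⇒ S sees push sees push push push   [S -> S sees]
S sees push sees push push push ⇒ S sees sees push sees push push push   [S -> S sees]
S sees sees push sees push push push ⇒ push sees sees push sees push push push   [S -> push]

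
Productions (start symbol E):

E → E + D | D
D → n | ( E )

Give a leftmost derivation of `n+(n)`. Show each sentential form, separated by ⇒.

E ⇒ E+D   [E → E + D]
E+D ⇒ D+D   [E → D]
D+D ⇒ n+D   [D → n]
n+D ⇒ n+(E)   [D → ( E )]
n+(E) ⇒ n+(D)   [E → D]
n+(D) ⇒ n+(n)   [D → n]

E ⇒ E+D ⇒ D+D ⇒ n+D ⇒ n+(E) ⇒ n+(D) ⇒ n+(n)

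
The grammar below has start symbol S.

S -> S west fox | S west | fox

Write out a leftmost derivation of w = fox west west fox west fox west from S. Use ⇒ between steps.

S ⇒ S west ⇒ S west fox west ⇒ S west fox west fox west ⇒ S west west fox west fox west ⇒ fox west west fox west fox west

S ⇒ S west   [S -> S west]
S west ⇒ S west fox west   [S -> S west fox]
S west fox west ⇒ S west fox west fox west   [S -> S west fox]
S west fox west fox west ⇒ S west west fox west fox west   [S -> S west]
S west west fox west fox west ⇒ fox west west fox west fox west   [S -> fox]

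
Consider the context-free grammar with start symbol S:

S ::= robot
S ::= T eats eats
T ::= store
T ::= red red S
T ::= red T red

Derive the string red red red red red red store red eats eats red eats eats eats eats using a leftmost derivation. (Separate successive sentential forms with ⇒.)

S ⇒ T eats eats ⇒ red red S eats eats ⇒ red red T eats eats eats eats ⇒ red red red T red eats eats eats eats ⇒ red red red red red S red eats eats eats eats ⇒ red red red red red T eats eats red eats eats eats eats ⇒ red red red red red red T red eats eats red eats eats eats eats ⇒ red red red red red red store red eats eats red eats eats eats eats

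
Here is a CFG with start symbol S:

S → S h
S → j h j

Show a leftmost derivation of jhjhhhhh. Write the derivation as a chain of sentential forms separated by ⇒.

S⇒Sh⇒Shh⇒Shhh⇒Shhhh⇒Shhhhh⇒jhjhhhhh

S ⇒ Sh   [S → S h]
Sh ⇒ Shh   [S → S h]
Shh ⇒ Shhh   [S → S h]
Shhh ⇒ Shhhh   [S → S h]
Shhhh ⇒ Shhhhh   [S → S h]
Shhhhh ⇒ jhjhhhhh   [S → j h j]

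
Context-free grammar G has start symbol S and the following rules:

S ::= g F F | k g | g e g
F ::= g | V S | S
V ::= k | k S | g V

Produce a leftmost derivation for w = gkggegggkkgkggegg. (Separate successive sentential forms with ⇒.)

S ⇒ gFF   [S ::= g F F]
gFF ⇒ gVSF   [F ::= V S]
gVSF ⇒ gkSSF   [V ::= k S]
gkSSF ⇒ gkgFFSF   [S ::= g F F]
gkgFFSF ⇒ gkgSFSF   [F ::= S]
gkgSFSF ⇒ gkggegFSF   [S ::= g e g]
gkggegFSF ⇒ gkggegVSSF   [F ::= V S]
gkggegVSSF ⇒ gkggeggVSSF   [V ::= g V]
gkggeggVSSF ⇒ gkggegggVSSF   [V ::= g V]
gkggegggVSSF ⇒ gkggegggkSSSF   [V ::= k S]
gkggegggkSSSF ⇒ gkggegggkkgSSF   [S ::= k g]
gkggegggkkgSSF ⇒ gkggegggkkgkgSF   [S ::= k g]
gkggegggkkgkgSF ⇒ gkggegggkkgkggegF   [S ::= g e g]
gkggegggkkgkggegF ⇒ gkggegggkkgkggegg   [F ::= g]

S⇒gFF⇒gVSF⇒gkSSF⇒gkgFFSF⇒gkgSFSF⇒gkggegFSF⇒gkggegVSSF⇒gkggeggVSSF⇒gkggegggVSSF⇒gkggegggkSSSF⇒gkggegggkkgSSF⇒gkggegggkkgkgSF⇒gkggegggkkgkggegF⇒gkggegggkkgkggegg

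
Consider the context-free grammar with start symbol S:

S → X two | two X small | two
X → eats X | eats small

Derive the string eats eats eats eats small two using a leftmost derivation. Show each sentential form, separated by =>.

S => X two => eats X two => eats eats X two => eats eats eats X two => eats eats eats eats small two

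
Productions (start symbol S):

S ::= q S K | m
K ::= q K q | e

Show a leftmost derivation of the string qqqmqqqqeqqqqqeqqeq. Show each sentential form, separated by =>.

S => qSK => qqSKK => qqqSKKK => qqqmKKK => qqqmqKqKK => qqqmqqKqqKK => qqqmqqqKqqqKK => qqqmqqqqKqqqqKK => qqqmqqqqeqqqqKK => qqqmqqqqeqqqqqKqK => qqqmqqqqeqqqqqeqK => qqqmqqqqeqqqqqeqqKq => qqqmqqqqeqqqqqeqqeq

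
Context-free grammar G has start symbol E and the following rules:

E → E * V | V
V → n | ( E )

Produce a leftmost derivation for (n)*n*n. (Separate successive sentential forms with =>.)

E => E*V => E*V*V => V*V*V => (E)*V*V => (V)*V*V => (n)*V*V => (n)*n*V => (n)*n*n

E => E*V   [E → E * V]
E*V => E*V*V   [E → E * V]
E*V*V => V*V*V   [E → V]
V*V*V => (E)*V*V   [V → ( E )]
(E)*V*V => (V)*V*V   [E → V]
(V)*V*V => (n)*V*V   [V → n]
(n)*V*V => (n)*n*V   [V → n]
(n)*n*V => (n)*n*n   [V → n]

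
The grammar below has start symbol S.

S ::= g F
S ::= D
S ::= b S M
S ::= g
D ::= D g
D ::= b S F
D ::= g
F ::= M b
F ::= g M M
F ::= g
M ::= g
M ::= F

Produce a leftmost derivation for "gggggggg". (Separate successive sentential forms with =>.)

S => gF   [S ::= g F]
gF => ggMM   [F ::= g M M]
ggMM => gggM   [M ::= g]
gggM => gggF   [M ::= F]
gggF => ggggMM   [F ::= g M M]
ggggMM => ggggFM   [M ::= F]
ggggFM => gggggMMM   [F ::= g M M]
gggggMMM => ggggggMM   [M ::= g]
ggggggMM => gggggggM   [M ::= g]
gggggggM => gggggggg   [M ::= g]

S => gF => ggMM => gggM => gggF => ggggMM => ggggFM => gggggMMM => ggggggMM => gggggggM => gggggggg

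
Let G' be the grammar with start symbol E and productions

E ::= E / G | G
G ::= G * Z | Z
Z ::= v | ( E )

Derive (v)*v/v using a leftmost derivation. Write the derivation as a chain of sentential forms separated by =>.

E => E/G   [E ::= E / G]
E/G => G/G   [E ::= G]
G/G => G*Z/G   [G ::= G * Z]
G*Z/G => Z*Z/G   [G ::= Z]
Z*Z/G => (E)*Z/G   [Z ::= ( E )]
(E)*Z/G => (G)*Z/G   [E ::= G]
(G)*Z/G => (Z)*Z/G   [G ::= Z]
(Z)*Z/G => (v)*Z/G   [Z ::= v]
(v)*Z/G => (v)*v/G   [Z ::= v]
(v)*v/G => (v)*v/Z   [G ::= Z]
(v)*v/Z => (v)*v/v   [Z ::= v]

E => E/G => G/G => G*Z/G => Z*Z/G => (E)*Z/G => (G)*Z/G => (Z)*Z/G => (v)*Z/G => (v)*v/G => (v)*v/Z => (v)*v/v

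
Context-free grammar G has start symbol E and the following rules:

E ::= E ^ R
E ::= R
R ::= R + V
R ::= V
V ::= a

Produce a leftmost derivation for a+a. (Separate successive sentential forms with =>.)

E => R   [E ::= R]
R => R+V   [R ::= R + V]
R+V => V+V   [R ::= V]
V+V => a+V   [V ::= a]
a+V => a+a   [V ::= a]

E => R => R+V => V+V => a+V => a+a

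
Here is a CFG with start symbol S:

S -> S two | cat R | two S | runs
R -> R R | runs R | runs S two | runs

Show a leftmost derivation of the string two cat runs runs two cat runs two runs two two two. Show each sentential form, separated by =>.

S => two S   [S -> two S]
two S => two cat R   [S -> cat R]
two cat R => two cat runs R   [R -> runs R]
two cat runs R => two cat runs runs S two   [R -> runs S two]
two cat runs runs S two => two cat runs runs two S two   [S -> two S]
two cat runs runs two S two => two cat runs runs two S two two   [S -> S two]
two cat runs runs two S two two => two cat runs runs two cat R two two   [S -> cat R]
two cat runs runs two cat R two two => two cat runs runs two cat runs S two two two   [R -> runs S two]
two cat runs runs two cat runs S two two two => two cat runs runs two cat runs two S two two two   [S -> two S]
two cat runs runs two cat runs two S two two two => two cat runs runs two cat runs two runs two two two   [S -> runs]

S => two S => two cat R => two cat runs R => two cat runs runs S two => two cat runs runs two S two => two cat runs runs two S two two => two cat runs runs two cat R two two => two cat runs runs two cat runs S two two two => two cat runs runs two cat runs two S two two two => two cat runs runs two cat runs two runs two two two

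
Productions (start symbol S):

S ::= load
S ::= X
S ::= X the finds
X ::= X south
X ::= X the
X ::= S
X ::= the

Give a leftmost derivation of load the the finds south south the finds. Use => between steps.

S => X the finds   [S ::= X the finds]
X the finds => X south the finds   [X ::= X south]
X south the finds => X south south the finds   [X ::= X south]
X south south the finds => S south south the finds   [X ::= S]
S south south the finds => X the finds south south the finds   [S ::= X the finds]
X the finds south south the finds => X the the finds south south the finds   [X ::= X the]
X the the finds south south the finds => S the the finds south south the finds   [X ::= S]
S the the finds south south the finds => load the the finds south south the finds   [S ::= load]

S => X the finds => X south the finds => X south south the finds => S south south the finds => X the finds south south the finds => X the the finds south south the finds => S the the finds south south the finds => load the the finds south south the finds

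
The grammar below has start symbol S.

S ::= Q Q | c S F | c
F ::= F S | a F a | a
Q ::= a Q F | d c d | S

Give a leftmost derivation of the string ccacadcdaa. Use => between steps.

S=>cSF=>ccSFF=>ccQQFF=>ccaQFQFF=>ccaSFQFF=>ccacFQFF=>ccacaQFF=>ccacadcdFF=>ccacadcdaF=>ccacadcdaa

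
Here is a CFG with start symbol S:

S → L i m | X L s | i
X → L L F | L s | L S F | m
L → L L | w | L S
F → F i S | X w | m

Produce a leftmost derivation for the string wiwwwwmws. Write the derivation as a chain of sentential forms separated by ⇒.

S ⇒ XLs   [S → X L s]
XLs ⇒ LLFLs   [X → L L F]
LLFLs ⇒ LLLFLs   [L → L L]
LLLFLs ⇒ LLLLFLs   [L → L L]
LLLLFLs ⇒ LLLLLFLs   [L → L L]
LLLLLFLs ⇒ LSLLLLFLs   [L → L S]
LSLLLLFLs ⇒ wSLLLLFLs   [L → w]
wSLLLLFLs ⇒ wiLLLLFLs   [S → i]
wiLLLLFLs ⇒ wiwLLLFLs   [L → w]
wiwLLLFLs ⇒ wiwwLLFLs   [L → w]
wiwwLLFLs ⇒ wiwwwLFLs   [L → w]
wiwwwLFLs ⇒ wiwwwwFLs   [L → w]
wiwwwwFLs ⇒ wiwwwwmLs   [F → m]
wiwwwwmLs ⇒ wiwwwwmws   [L → w]

S⇒XLs⇒LLFLs⇒LLLFLs⇒LLLLFLs⇒LLLLLFLs⇒LSLLLLFLs⇒wSLLLLFLs⇒wiLLLLFLs⇒wiwLLLFLs⇒wiwwLLFLs⇒wiwwwLFLs⇒wiwwwwFLs⇒wiwwwwmLs⇒wiwwwwmws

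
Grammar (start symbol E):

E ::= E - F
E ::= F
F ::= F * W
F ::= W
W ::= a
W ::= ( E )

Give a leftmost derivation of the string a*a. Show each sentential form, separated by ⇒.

E⇒F⇒F*W⇒W*W⇒a*W⇒a*a

E ⇒ F   [E ::= F]
F ⇒ F*W   [F ::= F * W]
F*W ⇒ W*W   [F ::= W]
W*W ⇒ a*W   [W ::= a]
a*W ⇒ a*a   [W ::= a]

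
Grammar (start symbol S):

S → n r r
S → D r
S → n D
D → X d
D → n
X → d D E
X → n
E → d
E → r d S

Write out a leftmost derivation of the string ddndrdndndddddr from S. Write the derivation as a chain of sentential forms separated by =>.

S => Dr => Xdr => dDEdr => dXdEdr => ddDEdEdr => ddXdEdEdr => ddndEdEdr => ddndrdSdEdr => ddndrdnDdEdr => ddndrdnXddEdr => ddndrdndDEddEdr => ddndrdndnEddEdr => ddndrdndndddEdr => ddndrdndndddddr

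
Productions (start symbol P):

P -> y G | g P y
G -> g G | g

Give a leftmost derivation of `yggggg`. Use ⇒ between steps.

P ⇒ yG   [P -> y G]
yG ⇒ ygG   [G -> g G]
ygG ⇒ yggG   [G -> g G]
yggG ⇒ ygggG   [G -> g G]
ygggG ⇒ yggggG   [G -> g G]
yggggG ⇒ yggggg   [G -> g]

P⇒yG⇒ygG⇒yggG⇒ygggG⇒yggggG⇒yggggg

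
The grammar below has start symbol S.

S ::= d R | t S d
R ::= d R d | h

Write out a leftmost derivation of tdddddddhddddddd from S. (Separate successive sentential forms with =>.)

S => tSd   [S ::= t S d]
tSd => tdRd   [S ::= d R]
tdRd => tddRdd   [R ::= d R d]
tddRdd => tdddRddd   [R ::= d R d]
tdddRddd => tddddRdddd   [R ::= d R d]
tddddRdddd => tdddddRddddd   [R ::= d R d]
tdddddRddddd => tddddddRdddddd   [R ::= d R d]
tddddddRdddddd => tdddddddRddddddd   [R ::= d R d]
tdddddddRddddddd => tdddddddhddddddd   [R ::= h]

S => tSd => tdRd => tddRdd => tdddRddd => tddddRdddd => tdddddRddddd => tddddddRdddddd => tdddddddRddddddd => tdddddddhddddddd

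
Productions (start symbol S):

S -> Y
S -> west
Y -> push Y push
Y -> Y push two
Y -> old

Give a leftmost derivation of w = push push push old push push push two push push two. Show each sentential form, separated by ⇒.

S ⇒ Y ⇒ Y push two ⇒ push Y push push two ⇒ push Y push two push push two ⇒ push push Y push push two push push two ⇒ push push push Y push push push two push push two ⇒ push push push old push push push two push push two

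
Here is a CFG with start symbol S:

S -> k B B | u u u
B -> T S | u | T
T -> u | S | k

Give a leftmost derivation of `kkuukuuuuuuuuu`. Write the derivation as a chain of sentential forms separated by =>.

S => kBB => kTSB => kSSB => kkBBSB => kkuBSB => kkuTSSB => kkuuSSB => kkuukBBSB => kkuukTSBSB => kkuukuSBSB => kkuukuuuuBSB => kkuukuuuuuSB => kkuukuuuuuuuuB => kkuukuuuuuuuuu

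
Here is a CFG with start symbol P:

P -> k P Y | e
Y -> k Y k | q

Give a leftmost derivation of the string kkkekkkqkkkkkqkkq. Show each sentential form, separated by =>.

P => kPY   [P -> k P Y]
kPY => kkPYY   [P -> k P Y]
kkPYY => kkkPYYY   [P -> k P Y]
kkkPYYY => kkkeYYY   [P -> e]
kkkeYYY => kkkekYkYY   [Y -> k Y k]
kkkekYkYY => kkkekkYkkYY   [Y -> k Y k]
kkkekkYkkYY => kkkekkkYkkkYY   [Y -> k Y k]
kkkekkkYkkkYY => kkkekkkqkkkYY   [Y -> q]
kkkekkkqkkkYY => kkkekkkqkkkkYkY   [Y -> k Y k]
kkkekkkqkkkkYkY => kkkekkkqkkkkkYkkY   [Y -> k Y k]
kkkekkkqkkkkkYkkY => kkkekkkqkkkkkqkkY   [Y -> q]
kkkekkkqkkkkkqkkY => kkkekkkqkkkkkqkkq   [Y -> q]

P => kPY => kkPYY => kkkPYYY => kkkeYYY => kkkekYkYY => kkkekkYkkYY => kkkekkkYkkkYY => kkkekkkqkkkYY => kkkekkkqkkkkYkY => kkkekkkqkkkkkYkkY => kkkekkkqkkkkkqkkY => kkkekkkqkkkkkqkkq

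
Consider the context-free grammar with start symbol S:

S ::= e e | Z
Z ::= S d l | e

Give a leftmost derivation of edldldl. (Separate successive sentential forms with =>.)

S=>Z=>Sdl=>Zdl=>Sdldl=>Zdldl=>Sdldldl=>Zdldldl=>edldldl

S => Z   [S ::= Z]
Z => Sdl   [Z ::= S d l]
Sdl => Zdl   [S ::= Z]
Zdl => Sdldl   [Z ::= S d l]
Sdldl => Zdldl   [S ::= Z]
Zdldl => Sdldldl   [Z ::= S d l]
Sdldldl => Zdldldl   [S ::= Z]
Zdldldl => edldldl   [Z ::= e]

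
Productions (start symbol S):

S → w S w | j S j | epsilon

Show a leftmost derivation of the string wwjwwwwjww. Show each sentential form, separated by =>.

S=>wSw=>wwSww=>wwjSjww=>wwjwSwjww=>wwjwwSwwjww=>wwjwwwwjww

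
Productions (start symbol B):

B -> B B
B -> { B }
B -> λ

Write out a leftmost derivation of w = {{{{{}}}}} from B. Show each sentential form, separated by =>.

B => {B}   [B -> { B }]
{B} => {{B}}   [B -> { B }]
{{B}} => {{BB}}   [B -> B B]
{{BB}} => {{BBB}}   [B -> B B]
{{BBB}} => {{{B}BB}}   [B -> { B }]
{{{B}BB}} => {{{{B}}BB}}   [B -> { B }]
{{{{B}}BB}} => {{{{BB}}BB}}   [B -> B B]
{{{{BB}}BB}} => {{{{{B}B}}BB}}   [B -> { B }]
{{{{{B}B}}BB}} => {{{{{}B}}BB}}   [B -> λ]
{{{{{}B}}BB}} => {{{{{}}}BB}}   [B -> λ]
{{{{{}}}BB}} => {{{{{}}}B}}   [B -> λ]
{{{{{}}}B}} => {{{{{}}}}}   [B -> λ]

B=>{B}=>{{B}}=>{{BB}}=>{{BBB}}=>{{{B}BB}}=>{{{{B}}BB}}=>{{{{BB}}BB}}=>{{{{{B}B}}BB}}=>{{{{{}B}}BB}}=>{{{{{}}}BB}}=>{{{{{}}}B}}=>{{{{{}}}}}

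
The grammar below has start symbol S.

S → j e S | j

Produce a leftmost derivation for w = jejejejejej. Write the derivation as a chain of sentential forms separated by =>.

S => jeS   [S → j e S]
jeS => jejeS   [S → j e S]
jejeS => jejejeS   [S → j e S]
jejejeS => jejejejeS   [S → j e S]
jejejejeS => jejejejejeS   [S → j e S]
jejejejejeS => jejejejejej   [S → j]

S=>jeS=>jejeS=>jejejeS=>jejejejeS=>jejejejejeS=>jejejejejej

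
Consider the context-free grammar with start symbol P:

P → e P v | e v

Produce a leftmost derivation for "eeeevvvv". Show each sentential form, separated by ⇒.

P ⇒ ePv ⇒ eePvv ⇒ eeePvvv ⇒ eeeevvvv

P ⇒ ePv   [P → e P v]
ePv ⇒ eePvv   [P → e P v]
eePvv ⇒ eeePvvv   [P → e P v]
eeePvvv ⇒ eeeevvvv   [P → e v]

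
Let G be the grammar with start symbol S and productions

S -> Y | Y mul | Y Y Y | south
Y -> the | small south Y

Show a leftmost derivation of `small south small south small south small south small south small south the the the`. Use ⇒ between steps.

S ⇒ Y Y Y   [S -> Y Y Y]
Y Y Y ⇒ small south Y Y Y   [Y -> small south Y]
small south Y Y Y ⇒ small south small south Y Y Y   [Y -> small south Y]
small south small south Y Y Y ⇒ small south small south small south Y Y Y   [Y -> small south Y]
small south small south small south Y Y Y ⇒ small south small south small south small south Y Y Y   [Y -> small south Y]
small south small south small south small south Y Y Y ⇒ small south small south small south small south small south Y Y Y   [Y -> small south Y]
small south small south small south small south small south Y Y Y ⇒ small south small south small south small south small south small south Y Y Y   [Y -> small south Y]
small south small south small south small south small south small south Y Y Y ⇒ small south small south small south small south small south small south the Y Y   [Y -> the]
small south small south small south small south small south small south the Y Y ⇒ small south small south small south small south small south small south the the Y   [Y -> the]
small south small south small south small south small south small south the the Y ⇒ small south small south small south small south small south small south the the the   [Y -> the]

S ⇒ Y Y Y ⇒ small south Y Y Y ⇒ small south small south Y Y Y ⇒ small south small south small south Y Y Y ⇒ small south small south small south small south Y Y Y ⇒ small south small south small south small south small south Y Y Y ⇒ small south small south small south small south small south small south Y Y Y ⇒ small south small south small south small south small south small south the Y Y ⇒ small south small south small south small south small south small south the the Y ⇒ small south small south small south small south small south small south the the the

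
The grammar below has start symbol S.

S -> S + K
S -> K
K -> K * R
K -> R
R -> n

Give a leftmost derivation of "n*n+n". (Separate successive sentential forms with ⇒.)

S ⇒ S+K   [S -> S + K]
S+K ⇒ K+K   [S -> K]
K+K ⇒ K*R+K   [K -> K * R]
K*R+K ⇒ R*R+K   [K -> R]
R*R+K ⇒ n*R+K   [R -> n]
n*R+K ⇒ n*n+K   [R -> n]
n*n+K ⇒ n*n+R   [K -> R]
n*n+R ⇒ n*n+n   [R -> n]

S ⇒ S+K ⇒ K+K ⇒ K*R+K ⇒ R*R+K ⇒ n*R+K ⇒ n*n+K ⇒ n*n+R ⇒ n*n+n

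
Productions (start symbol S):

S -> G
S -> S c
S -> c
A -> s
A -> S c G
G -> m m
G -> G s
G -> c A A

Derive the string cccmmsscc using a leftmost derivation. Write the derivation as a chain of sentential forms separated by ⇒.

S ⇒ Sc   [S -> S c]
Sc ⇒ Scc   [S -> S c]
Scc ⇒ Gcc   [S -> G]
Gcc ⇒ Gscc   [G -> G s]
Gscc ⇒ cAAscc   [G -> c A A]
cAAscc ⇒ cScGAscc   [A -> S c G]
cScGAscc ⇒ cccGAscc   [S -> c]
cccGAscc ⇒ cccmmAscc   [G -> m m]
cccmmAscc ⇒ cccmmsscc   [A -> s]

S⇒Sc⇒Scc⇒Gcc⇒Gscc⇒cAAscc⇒cScGAscc⇒cccGAscc⇒cccmmAscc⇒cccmmsscc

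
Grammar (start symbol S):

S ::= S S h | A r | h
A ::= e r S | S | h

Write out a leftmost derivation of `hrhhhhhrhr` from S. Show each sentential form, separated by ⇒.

S ⇒ Ar ⇒ Sr ⇒ SShr ⇒ ArShr ⇒ hrShr ⇒ hrArhr ⇒ hrSrhr ⇒ hrSShrhr ⇒ hrSShShrhr ⇒ hrhShShrhr ⇒ hrhhhShrhr ⇒ hrhhhhhrhr

S ⇒ Ar   [S ::= A r]
Ar ⇒ Sr   [A ::= S]
Sr ⇒ SShr   [S ::= S S h]
SShr ⇒ ArShr   [S ::= A r]
ArShr ⇒ hrShr   [A ::= h]
hrShr ⇒ hrArhr   [S ::= A r]
hrArhr ⇒ hrSrhr   [A ::= S]
hrSrhr ⇒ hrSShrhr   [S ::= S S h]
hrSShrhr ⇒ hrSShShrhr   [S ::= S S h]
hrSShShrhr ⇒ hrhShShrhr   [S ::= h]
hrhShShrhr ⇒ hrhhhShrhr   [S ::= h]
hrhhhShrhr ⇒ hrhhhhhrhr   [S ::= h]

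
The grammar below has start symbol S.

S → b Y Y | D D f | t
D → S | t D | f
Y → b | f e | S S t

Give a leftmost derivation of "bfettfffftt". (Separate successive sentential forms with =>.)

S => bYY => bfeY => bfeSSt => bfeDDfSt => bfeSDfSt => bfetDfSt => bfettDfSt => bfettSfSt => bfettDDffSt => bfettfDffSt => bfettffffSt => bfettfffftt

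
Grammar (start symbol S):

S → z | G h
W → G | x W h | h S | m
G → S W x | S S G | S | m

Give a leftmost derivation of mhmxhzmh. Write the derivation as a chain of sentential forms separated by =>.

S => Gh => SSGh => GhSGh => SWxhSGh => GhWxhSGh => mhWxhSGh => mhmxhSGh => mhmxhzGh => mhmxhzmh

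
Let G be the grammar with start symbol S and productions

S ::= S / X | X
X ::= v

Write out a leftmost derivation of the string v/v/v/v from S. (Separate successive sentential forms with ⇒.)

S ⇒ S/X   [S ::= S / X]
S/X ⇒ S/X/X   [S ::= S / X]
S/X/X ⇒ S/X/X/X   [S ::= S / X]
S/X/X/X ⇒ X/X/X/X   [S ::= X]
X/X/X/X ⇒ v/X/X/X   [X ::= v]
v/X/X/X ⇒ v/v/X/X   [X ::= v]
v/v/X/X ⇒ v/v/v/X   [X ::= v]
v/v/v/X ⇒ v/v/v/v   [X ::= v]

S ⇒ S/X ⇒ S/X/X ⇒ S/X/X/X ⇒ X/X/X/X ⇒ v/X/X/X ⇒ v/v/X/X ⇒ v/v/v/X ⇒ v/v/v/v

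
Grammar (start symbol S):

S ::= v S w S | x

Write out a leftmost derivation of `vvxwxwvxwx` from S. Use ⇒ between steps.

S ⇒ vSwS   [S ::= v S w S]
vSwS ⇒ vvSwSwS   [S ::= v S w S]
vvSwSwS ⇒ vvxwSwS   [S ::= x]
vvxwSwS ⇒ vvxwxwS   [S ::= x]
vvxwxwS ⇒ vvxwxwvSwS   [S ::= v S w S]
vvxwxwvSwS ⇒ vvxwxwvxwS   [S ::= x]
vvxwxwvxwS ⇒ vvxwxwvxwx   [S ::= x]

S ⇒ vSwS ⇒ vvSwSwS ⇒ vvxwSwS ⇒ vvxwxwS ⇒ vvxwxwvSwS ⇒ vvxwxwvxwS ⇒ vvxwxwvxwx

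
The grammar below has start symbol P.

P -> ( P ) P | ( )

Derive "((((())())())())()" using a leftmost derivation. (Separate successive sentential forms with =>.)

P => (P)P => ((P)P)P => (((P)P)P)P => ((((P)P)P)P)P => ((((())P)P)P)P => ((((())())P)P)P => ((((())())())P)P => ((((())())())())P => ((((())())())())()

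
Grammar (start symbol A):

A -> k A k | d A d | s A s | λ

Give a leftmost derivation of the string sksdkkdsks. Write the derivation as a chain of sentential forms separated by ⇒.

A ⇒ sAs   [A -> s A s]
sAs ⇒ skAks   [A -> k A k]
skAks ⇒ sksAsks   [A -> s A s]
sksAsks ⇒ sksdAdsks   [A -> d A d]
sksdAdsks ⇒ sksdkAkdsks   [A -> k A k]
sksdkAkdsks ⇒ sksdkkdsks   [A -> λ]

A ⇒ sAs ⇒ skAks ⇒ sksAsks ⇒ sksdAdsks ⇒ sksdkAkdsks ⇒ sksdkkdsks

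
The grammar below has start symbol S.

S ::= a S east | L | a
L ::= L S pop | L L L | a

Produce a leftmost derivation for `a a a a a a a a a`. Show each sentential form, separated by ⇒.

S ⇒ L   [S ::= L]
L ⇒ L L L   [L ::= L L L]
L L L ⇒ a L L   [L ::= a]
a L L ⇒ a L L L L   [L ::= L L L]
a L L L L ⇒ a L L L L L L   [L ::= L L L]
a L L L L L L ⇒ a L L L L L L L L   [L ::= L L L]
a L L L L L L L L ⇒ a a L L L L L L L   [L ::= a]
a a L L L L L L L ⇒ a a a L L L L L L   [L ::= a]
a a a L L L L L L ⇒ a a a a L L L L L   [L ::= a]
a a a a L L L L L ⇒ a a a a a L L L L   [L ::= a]
a a a a a L L L L ⇒ a a a a a a L L L   [L ::= a]
a a a a a a L L L ⇒ a a a a a a a L L   [L ::= a]
a a a a a a a L L ⇒ a a a a a a a a L   [L ::= a]
a a a a a a a a L ⇒ a a a a a a a a a   [L ::= a]

S ⇒ L ⇒ L L L ⇒ a L L ⇒ a L L L L ⇒ a L L L L L L ⇒ a L L L L L L L L ⇒ a a L L L L L L L ⇒ a a a L L L L L L ⇒ a a a a L L L L L ⇒ a a a a a L L L L ⇒ a a a a a a L L L ⇒ a a a a a a a L L ⇒ a a a a a a a a L ⇒ a a a a a a a a a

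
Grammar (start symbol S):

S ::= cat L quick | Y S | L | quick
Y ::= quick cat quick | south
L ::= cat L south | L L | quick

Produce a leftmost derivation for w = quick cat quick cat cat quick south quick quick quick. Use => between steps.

S => Y S => quick cat quick S => quick cat quick cat L quick => quick cat quick cat L L quick => quick cat quick cat L L L quick => quick cat quick cat cat L south L L quick => quick cat quick cat cat quick south L L quick => quick cat quick cat cat quick south quick L quick => quick cat quick cat cat quick south quick quick quick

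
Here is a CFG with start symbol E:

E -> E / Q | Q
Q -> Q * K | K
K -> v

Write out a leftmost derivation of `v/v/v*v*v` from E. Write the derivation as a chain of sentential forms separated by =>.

E => E/Q => E/Q/Q => Q/Q/Q => K/Q/Q => v/Q/Q => v/K/Q => v/v/Q => v/v/Q*K => v/v/Q*K*K => v/v/K*K*K => v/v/v*K*K => v/v/v*v*K => v/v/v*v*v

E => E/Q   [E -> E / Q]
E/Q => E/Q/Q   [E -> E / Q]
E/Q/Q => Q/Q/Q   [E -> Q]
Q/Q/Q => K/Q/Q   [Q -> K]
K/Q/Q => v/Q/Q   [K -> v]
v/Q/Q => v/K/Q   [Q -> K]
v/K/Q => v/v/Q   [K -> v]
v/v/Q => v/v/Q*K   [Q -> Q * K]
v/v/Q*K => v/v/Q*K*K   [Q -> Q * K]
v/v/Q*K*K => v/v/K*K*K   [Q -> K]
v/v/K*K*K => v/v/v*K*K   [K -> v]
v/v/v*K*K => v/v/v*v*K   [K -> v]
v/v/v*v*K => v/v/v*v*v   [K -> v]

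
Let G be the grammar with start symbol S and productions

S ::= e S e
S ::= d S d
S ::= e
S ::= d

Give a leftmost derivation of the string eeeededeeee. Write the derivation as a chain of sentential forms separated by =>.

S=>eSe=>eeSee=>eeeSeee=>eeeeSeeee=>eeeedSdeeee=>eeeededeeee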